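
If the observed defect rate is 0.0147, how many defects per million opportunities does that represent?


DPMO = defect_rate * 1000000 = 0.0147 * 1000000

14700


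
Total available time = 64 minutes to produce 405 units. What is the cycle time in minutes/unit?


Formula: CT = Available Time / Number of Units
CT = 64 min / 405 units
CT = 0.16 min/unit

0.16 min/unit


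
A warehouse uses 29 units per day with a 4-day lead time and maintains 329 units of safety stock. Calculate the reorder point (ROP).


Formula: ROP = (Daily Demand * Lead Time) + Safety Stock
Demand during lead time = 29 * 4 = 116 units
ROP = 116 + 329 = 445 units

445 units


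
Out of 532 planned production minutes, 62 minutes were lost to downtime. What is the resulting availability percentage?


Formula: Availability = (Planned Time - Downtime) / Planned Time * 100
Uptime = 532 - 62 = 470 min
Availability = 470 / 532 * 100 = 88.3%

88.3%


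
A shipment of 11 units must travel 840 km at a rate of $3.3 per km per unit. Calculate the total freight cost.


TC = dist * cost * units = 840 * 3.3 * 11 = $30492.00

$30492.00


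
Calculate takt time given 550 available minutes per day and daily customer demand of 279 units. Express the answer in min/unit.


Formula: Takt Time = Available Production Time / Customer Demand
Takt = 550 min/day / 279 units/day
Takt = 1.97 min/unit

1.97 min/unit


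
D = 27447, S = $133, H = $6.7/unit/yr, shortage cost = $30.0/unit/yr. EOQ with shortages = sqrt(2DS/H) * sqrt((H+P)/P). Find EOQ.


Formula: EOQ* = sqrt(2DS/H) * sqrt((H+P)/P)
Base EOQ = sqrt(2*27447*133/6.7) = 1043.88 units
Correction = sqrt((6.7+30.0)/30.0) = 1.10604
EOQ* = 1043.88 * 1.10604 = 1154.6 units

1154.6 units


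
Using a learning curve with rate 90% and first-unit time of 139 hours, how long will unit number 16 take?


Formula: T_n = T_1 * (learning_rate)^(log2(n)) where learning_rate = rate/100
Doublings = log2(16) = 4
T_n = 139 * 0.9^4
T_n = 139 * 0.6561 = 91.2 hours

91.2 hours


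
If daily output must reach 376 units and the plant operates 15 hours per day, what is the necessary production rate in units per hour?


Formula: Production Rate = Daily Demand / Available Hours
Rate = 376 units/day / 15 hours/day
Rate = 25.1 units/hour

25.1 units/hour


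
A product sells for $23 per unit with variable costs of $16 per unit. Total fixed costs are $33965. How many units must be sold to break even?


Formula: BEQ = Fixed Costs / (Price - Variable Cost)
Contribution margin = $23 - $16 = $7/unit
BEQ = ceil($33965 / $7/unit) = ceil(4852.14) = 4853 units

4853 units


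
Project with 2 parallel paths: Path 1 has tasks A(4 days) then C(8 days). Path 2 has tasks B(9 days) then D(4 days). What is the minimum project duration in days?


Path 1 = 4 + 8 = 12 days
Path 2 = 9 + 4 = 13 days
Duration = max(12, 13) = 13 days

13 days


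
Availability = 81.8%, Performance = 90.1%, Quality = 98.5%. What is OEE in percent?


Formula: OEE = Availability * Performance * Quality / 10000
A * P = 81.8% * 90.1% / 100 = 73.7%
OEE = 73.7% * 98.5% / 100 = 72.6%

72.6%


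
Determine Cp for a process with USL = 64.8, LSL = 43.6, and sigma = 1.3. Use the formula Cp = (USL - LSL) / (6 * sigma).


Cp = (64.8 - 43.6) / (6 * 1.3)

2.72


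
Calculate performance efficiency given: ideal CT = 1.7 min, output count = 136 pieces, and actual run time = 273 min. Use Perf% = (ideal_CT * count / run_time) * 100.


Formula: Performance = (Ideal CT * Total Count) / Run Time * 100
Ideal output time = 1.7 * 136 = 231.2 min
Performance = 231.2 / 273 * 100 = 84.7%

84.7%


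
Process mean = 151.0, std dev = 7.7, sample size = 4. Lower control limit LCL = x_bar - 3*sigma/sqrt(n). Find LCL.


LCL = 151.0 - 3 * 7.7 / sqrt(4)

139.45


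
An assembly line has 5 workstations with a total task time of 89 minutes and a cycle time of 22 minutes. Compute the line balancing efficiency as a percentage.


Formula: Efficiency = Sum of Task Times / (N_stations * CT) * 100
Total station capacity = 5 stations * 22 min = 110 min
Efficiency = 89 / 110 * 100 = 80.9%

80.9%


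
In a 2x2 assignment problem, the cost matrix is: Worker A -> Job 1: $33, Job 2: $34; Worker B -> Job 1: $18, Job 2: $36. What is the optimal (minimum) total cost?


Option 1: A->1 + B->2 = $33 + $36 = $69
Option 2: A->2 + B->1 = $34 + $18 = $52
Min cost = min($69, $52) = $52

$52


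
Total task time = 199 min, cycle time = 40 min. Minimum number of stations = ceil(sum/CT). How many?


Formula: N_min = ceil(Sum of Task Times / Cycle Time)
N_min = ceil(199 min / 40 min) = ceil(4.975)
N_min = 5 stations

5


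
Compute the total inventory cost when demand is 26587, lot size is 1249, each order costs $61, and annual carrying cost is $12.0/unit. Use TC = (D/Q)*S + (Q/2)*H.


TC = 26587/1249 * 61 + 1249/2 * 12.0

$8792.48


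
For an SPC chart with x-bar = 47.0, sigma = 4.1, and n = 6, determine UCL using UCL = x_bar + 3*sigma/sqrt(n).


UCL = 47.0 + 3 * 4.1 / sqrt(6)

52.02


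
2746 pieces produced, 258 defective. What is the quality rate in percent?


Formula: Quality Rate = Good Pieces / Total Pieces * 100
Good pieces = 2746 - 258 = 2488
QR = 2488 / 2746 * 100 = 90.6%

90.6%


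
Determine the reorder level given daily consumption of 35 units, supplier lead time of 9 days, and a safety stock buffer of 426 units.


Formula: ROP = (Daily Demand * Lead Time) + Safety Stock
Demand during lead time = 35 * 9 = 315 units
ROP = 315 + 426 = 741 units

741 units


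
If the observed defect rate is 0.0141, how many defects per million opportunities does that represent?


DPMO = defect_rate * 1000000 = 0.0141 * 1000000

14100


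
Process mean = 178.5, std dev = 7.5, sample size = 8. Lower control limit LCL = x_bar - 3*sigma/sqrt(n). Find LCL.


LCL = 178.5 - 3 * 7.5 / sqrt(8)

170.55


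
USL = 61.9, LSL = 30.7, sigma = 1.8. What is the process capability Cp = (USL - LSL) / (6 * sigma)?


Cp = (61.9 - 30.7) / (6 * 1.8)

2.89


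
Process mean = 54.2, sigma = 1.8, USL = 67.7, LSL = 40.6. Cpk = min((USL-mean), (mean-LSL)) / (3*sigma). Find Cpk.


Cpu = (67.7 - 54.2) / (3 * 1.8) = 2.5
Cpl = (54.2 - 40.6) / (3 * 1.8) = 2.52
Cpk = min(2.5, 2.52) = 2.5

2.5


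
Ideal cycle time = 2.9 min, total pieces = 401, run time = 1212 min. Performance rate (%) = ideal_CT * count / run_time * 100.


Formula: Performance = (Ideal CT * Total Count) / Run Time * 100
Ideal output time = 2.9 * 401 = 1162.9 min
Performance = 1162.9 / 1212 * 100 = 95.9%

95.9%


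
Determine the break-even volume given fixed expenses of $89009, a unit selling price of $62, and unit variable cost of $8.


Formula: BEQ = Fixed Costs / (Price - Variable Cost)
Contribution margin = $62 - $8 = $54/unit
BEQ = ceil($89009 / $54/unit) = ceil(1648.31) = 1649 units

1649 units


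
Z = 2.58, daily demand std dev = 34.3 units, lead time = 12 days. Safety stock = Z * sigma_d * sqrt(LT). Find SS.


Formula: SS = z * sigma_d * sqrt(LT)
sqrt(LT) = sqrt(12) = 3.4641
SS = 2.58 * 34.3 * 3.4641
SS = 306.6 units

306.6 units


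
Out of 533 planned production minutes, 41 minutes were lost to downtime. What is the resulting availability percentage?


Formula: Availability = (Planned Time - Downtime) / Planned Time * 100
Uptime = 533 - 41 = 492 min
Availability = 492 / 533 * 100 = 92.3%

92.3%


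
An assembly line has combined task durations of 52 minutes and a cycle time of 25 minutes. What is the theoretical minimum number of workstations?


Formula: N_min = ceil(Sum of Task Times / Cycle Time)
N_min = ceil(52 min / 25 min) = ceil(2.08)
N_min = 3 stations

3


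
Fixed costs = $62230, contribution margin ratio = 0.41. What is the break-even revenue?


Formula: BER = Fixed Costs / Contribution Margin Ratio
BER = $62230 / 0.41
BER = $151780.49 (to the nearest cent)

$151780.49


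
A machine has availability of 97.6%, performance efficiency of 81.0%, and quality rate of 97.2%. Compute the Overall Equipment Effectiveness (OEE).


Formula: OEE = Availability * Performance * Quality / 10000
A * P = 97.6% * 81.0% / 100 = 79.06%
OEE = 79.06% * 97.2% / 100 = 76.8%

76.8%


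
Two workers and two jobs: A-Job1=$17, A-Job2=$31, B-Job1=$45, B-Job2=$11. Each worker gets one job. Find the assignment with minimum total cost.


Option 1: A->1 + B->2 = $17 + $11 = $28
Option 2: A->2 + B->1 = $31 + $45 = $76
Min cost = min($28, $76) = $28

$28


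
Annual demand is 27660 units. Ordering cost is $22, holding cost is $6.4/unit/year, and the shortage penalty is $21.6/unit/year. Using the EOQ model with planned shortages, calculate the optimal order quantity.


Formula: EOQ* = sqrt(2DS/H) * sqrt((H+P)/P)
Base EOQ = sqrt(2*27660*22/6.4) = 436.08 units
Correction = sqrt((6.4+21.6)/21.6) = 1.13855
EOQ* = 436.08 * 1.13855 = 496.5 units

496.5 units


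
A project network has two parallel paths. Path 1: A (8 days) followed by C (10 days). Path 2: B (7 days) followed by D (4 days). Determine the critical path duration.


Path 1 = 8 + 10 = 18 days
Path 2 = 7 + 4 = 11 days
Duration = max(18, 11) = 18 days

18 days


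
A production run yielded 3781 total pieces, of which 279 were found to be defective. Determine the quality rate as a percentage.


Formula: Quality Rate = Good Pieces / Total Pieces * 100
Good pieces = 3781 - 279 = 3502
QR = 3502 / 3781 * 100 = 92.6%

92.6%


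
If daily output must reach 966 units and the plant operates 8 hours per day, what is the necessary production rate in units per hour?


Formula: Production Rate = Daily Demand / Available Hours
Rate = 966 units/day / 8 hours/day
Rate = 120.8 units/hour

120.8 units/hour


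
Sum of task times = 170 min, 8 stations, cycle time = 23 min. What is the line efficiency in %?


Formula: Efficiency = Sum of Task Times / (N_stations * CT) * 100
Total station capacity = 8 stations * 23 min = 184 min
Efficiency = 170 / 184 * 100 = 92.4%

92.4%


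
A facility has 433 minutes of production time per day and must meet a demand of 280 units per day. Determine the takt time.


Formula: Takt Time = Available Production Time / Customer Demand
Takt = 433 min/day / 280 units/day
Takt = 1.55 min/unit

1.55 min/unit


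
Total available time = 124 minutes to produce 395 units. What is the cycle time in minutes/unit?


Formula: CT = Available Time / Number of Units
CT = 124 min / 395 units
CT = 0.31 min/unit

0.31 min/unit


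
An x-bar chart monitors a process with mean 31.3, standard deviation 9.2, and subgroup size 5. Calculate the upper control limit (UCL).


UCL = 31.3 + 3 * 9.2 / sqrt(5)

43.64


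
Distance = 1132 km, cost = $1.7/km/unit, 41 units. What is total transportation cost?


TC = dist * cost * units = 1132 * 1.7 * 41 = $78900.40

$78900.40


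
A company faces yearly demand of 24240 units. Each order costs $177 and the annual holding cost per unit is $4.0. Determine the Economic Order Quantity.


Formula: EOQ = sqrt(2 * D * S / H)
Numerator: 2 * 24240 * 177 = 8580960
2DS/H = 8580960 / 4.0 = 2145240.0
EOQ = sqrt(2145240.0) = 1464.7 units

1464.7 units


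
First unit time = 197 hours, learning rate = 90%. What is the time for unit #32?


Formula: T_n = T_1 * (learning_rate)^(log2(n)) where learning_rate = rate/100
Doublings = log2(32) = 5
T_n = 197 * 0.9^5
T_n = 197 * 0.5905 = 116.3 hours

116.3 hours


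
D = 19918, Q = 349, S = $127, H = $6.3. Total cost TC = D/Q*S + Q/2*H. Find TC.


TC = 19918/349 * 127 + 349/2 * 6.3

$8347.45


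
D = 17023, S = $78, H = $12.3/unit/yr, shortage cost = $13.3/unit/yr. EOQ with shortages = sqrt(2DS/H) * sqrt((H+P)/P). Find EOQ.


Formula: EOQ* = sqrt(2DS/H) * sqrt((H+P)/P)
Base EOQ = sqrt(2*17023*78/12.3) = 464.65 units
Correction = sqrt((12.3+13.3)/13.3) = 1.38738
EOQ* = 464.65 * 1.38738 = 644.6 units

644.6 units


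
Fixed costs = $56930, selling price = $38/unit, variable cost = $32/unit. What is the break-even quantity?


Formula: BEQ = Fixed Costs / (Price - Variable Cost)
Contribution margin = $38 - $32 = $6/unit
BEQ = ceil($56930 / $6/unit) = ceil(9488.33) = 9489 units

9489 units


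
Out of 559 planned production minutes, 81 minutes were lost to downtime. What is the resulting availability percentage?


Formula: Availability = (Planned Time - Downtime) / Planned Time * 100
Uptime = 559 - 81 = 478 min
Availability = 478 / 559 * 100 = 85.5%

85.5%


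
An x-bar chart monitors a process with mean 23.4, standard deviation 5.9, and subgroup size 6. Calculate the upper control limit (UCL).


UCL = 23.4 + 3 * 5.9 / sqrt(6)

30.63


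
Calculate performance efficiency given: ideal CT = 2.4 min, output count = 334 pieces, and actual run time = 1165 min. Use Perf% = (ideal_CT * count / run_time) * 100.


Formula: Performance = (Ideal CT * Total Count) / Run Time * 100
Ideal output time = 2.4 * 334 = 801.6 min
Performance = 801.6 / 1165 * 100 = 68.8%

68.8%


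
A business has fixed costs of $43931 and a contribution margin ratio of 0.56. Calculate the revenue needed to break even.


Formula: BER = Fixed Costs / Contribution Margin Ratio
BER = $43931 / 0.56
BER = $78448.21 (to the nearest cent)

$78448.21


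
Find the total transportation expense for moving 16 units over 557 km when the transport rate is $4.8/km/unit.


TC = dist * cost * units = 557 * 4.8 * 16 = $42777.60

$42777.60


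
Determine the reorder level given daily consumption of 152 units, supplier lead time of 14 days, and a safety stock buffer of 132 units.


Formula: ROP = (Daily Demand * Lead Time) + Safety Stock
Demand during lead time = 152 * 14 = 2128 units
ROP = 2128 + 132 = 2260 units

2260 units


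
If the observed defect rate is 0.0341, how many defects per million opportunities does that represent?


DPMO = defect_rate * 1000000 = 0.0341 * 1000000

34100


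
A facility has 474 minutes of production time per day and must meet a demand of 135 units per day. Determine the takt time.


Formula: Takt Time = Available Production Time / Customer Demand
Takt = 474 min/day / 135 units/day
Takt = 3.51 min/unit

3.51 min/unit


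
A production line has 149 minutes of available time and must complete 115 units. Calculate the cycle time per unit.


Formula: CT = Available Time / Number of Units
CT = 149 min / 115 units
CT = 1.3 min/unit

1.3 min/unit


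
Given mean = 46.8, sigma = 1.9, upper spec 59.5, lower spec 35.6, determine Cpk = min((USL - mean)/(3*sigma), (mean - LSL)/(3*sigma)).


Cpu = (59.5 - 46.8) / (3 * 1.9) = 2.23
Cpl = (46.8 - 35.6) / (3 * 1.9) = 1.96
Cpk = min(2.23, 1.96) = 1.96

1.96


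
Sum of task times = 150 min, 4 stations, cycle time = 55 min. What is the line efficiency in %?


Formula: Efficiency = Sum of Task Times / (N_stations * CT) * 100
Total station capacity = 4 stations * 55 min = 220 min
Efficiency = 150 / 220 * 100 = 68.2%

68.2%


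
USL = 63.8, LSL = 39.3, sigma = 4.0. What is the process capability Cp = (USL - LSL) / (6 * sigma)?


Cp = (63.8 - 39.3) / (6 * 4.0)

1.02


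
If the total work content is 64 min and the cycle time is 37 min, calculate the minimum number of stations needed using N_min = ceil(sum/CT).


Formula: N_min = ceil(Sum of Task Times / Cycle Time)
N_min = ceil(64 min / 37 min) = ceil(1.7297)
N_min = 2 stations

2


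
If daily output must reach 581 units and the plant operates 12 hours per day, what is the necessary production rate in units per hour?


Formula: Production Rate = Daily Demand / Available Hours
Rate = 581 units/day / 12 hours/day
Rate = 48.4 units/hour

48.4 units/hour


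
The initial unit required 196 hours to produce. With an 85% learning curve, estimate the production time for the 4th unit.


Formula: T_n = T_1 * (learning_rate)^(log2(n)) where learning_rate = rate/100
Doublings = log2(4) = 2
T_n = 196 * 0.85^2
T_n = 196 * 0.7225 = 141.6 hours

141.6 hours


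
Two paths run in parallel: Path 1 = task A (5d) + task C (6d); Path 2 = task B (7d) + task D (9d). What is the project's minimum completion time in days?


Path 1 = 5 + 6 = 11 days
Path 2 = 7 + 9 = 16 days
Duration = max(11, 16) = 16 days

16 days


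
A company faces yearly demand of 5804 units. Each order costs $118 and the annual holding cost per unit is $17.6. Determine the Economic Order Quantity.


Formula: EOQ = sqrt(2 * D * S / H)
Numerator: 2 * 5804 * 118 = 1369744
2DS/H = 1369744 / 17.6 = 77826.4
EOQ = sqrt(77826.4) = 279.0 units

279.0 units


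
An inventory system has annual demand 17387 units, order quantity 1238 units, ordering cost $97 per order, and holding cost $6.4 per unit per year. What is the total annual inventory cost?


TC = 17387/1238 * 97 + 1238/2 * 6.4

$5323.91


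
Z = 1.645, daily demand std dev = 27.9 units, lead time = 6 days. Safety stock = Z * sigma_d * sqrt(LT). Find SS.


Formula: SS = z * sigma_d * sqrt(LT)
sqrt(LT) = sqrt(6) = 2.4495
SS = 1.645 * 27.9 * 2.4495
SS = 112.4 units

112.4 units


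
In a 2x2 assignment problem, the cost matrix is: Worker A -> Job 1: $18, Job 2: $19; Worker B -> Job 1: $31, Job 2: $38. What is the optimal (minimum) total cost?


Option 1: A->1 + B->2 = $18 + $38 = $56
Option 2: A->2 + B->1 = $19 + $31 = $50
Min cost = min($56, $50) = $50

$50


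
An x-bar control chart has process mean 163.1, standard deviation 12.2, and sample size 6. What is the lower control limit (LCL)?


LCL = 163.1 - 3 * 12.2 / sqrt(6)

148.16


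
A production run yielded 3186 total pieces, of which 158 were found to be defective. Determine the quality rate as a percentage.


Formula: Quality Rate = Good Pieces / Total Pieces * 100
Good pieces = 3186 - 158 = 3028
QR = 3028 / 3186 * 100 = 95.0%

95.0%


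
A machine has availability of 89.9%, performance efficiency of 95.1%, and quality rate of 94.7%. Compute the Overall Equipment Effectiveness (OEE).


Formula: OEE = Availability * Performance * Quality / 10000
A * P = 89.9% * 95.1% / 100 = 85.49%
OEE = 85.49% * 94.7% / 100 = 81.0%

81.0%


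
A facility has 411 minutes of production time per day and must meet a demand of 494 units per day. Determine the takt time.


Formula: Takt Time = Available Production Time / Customer Demand
Takt = 411 min/day / 494 units/day
Takt = 0.83 min/unit

0.83 min/unit


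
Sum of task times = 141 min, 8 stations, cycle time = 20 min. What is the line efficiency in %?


Formula: Efficiency = Sum of Task Times / (N_stations * CT) * 100
Total station capacity = 8 stations * 20 min = 160 min
Efficiency = 141 / 160 * 100 = 88.1%

88.1%


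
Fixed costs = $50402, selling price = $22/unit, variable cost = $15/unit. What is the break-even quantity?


Formula: BEQ = Fixed Costs / (Price - Variable Cost)
Contribution margin = $22 - $15 = $7/unit
BEQ = ceil($50402 / $7/unit) = ceil(7200.29) = 7201 units

7201 units


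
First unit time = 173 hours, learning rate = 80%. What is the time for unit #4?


Formula: T_n = T_1 * (learning_rate)^(log2(n)) where learning_rate = rate/100
Doublings = log2(4) = 2
T_n = 173 * 0.8^2
T_n = 173 * 0.64 = 110.7 hours

110.7 hours


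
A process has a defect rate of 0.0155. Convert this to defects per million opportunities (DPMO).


DPMO = defect_rate * 1000000 = 0.0155 * 1000000

15500


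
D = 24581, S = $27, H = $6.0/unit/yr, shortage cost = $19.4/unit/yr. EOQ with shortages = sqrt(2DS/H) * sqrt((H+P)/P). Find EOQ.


Formula: EOQ* = sqrt(2DS/H) * sqrt((H+P)/P)
Base EOQ = sqrt(2*24581*27/6.0) = 470.35 units
Correction = sqrt((6.0+19.4)/19.4) = 1.14424
EOQ* = 470.35 * 1.14424 = 538.2 units

538.2 units


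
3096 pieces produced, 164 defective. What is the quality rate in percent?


Formula: Quality Rate = Good Pieces / Total Pieces * 100
Good pieces = 3096 - 164 = 2932
QR = 2932 / 3096 * 100 = 94.7%

94.7%


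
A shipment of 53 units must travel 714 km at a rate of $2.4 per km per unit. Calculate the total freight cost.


TC = dist * cost * units = 714 * 2.4 * 53 = $90820.80

$90820.80


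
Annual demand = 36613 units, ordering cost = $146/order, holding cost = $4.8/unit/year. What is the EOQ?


Formula: EOQ = sqrt(2 * D * S / H)
Numerator: 2 * 36613 * 146 = 10690996
2DS/H = 10690996 / 4.8 = 2227290.8
EOQ = sqrt(2227290.8) = 1492.4 units

1492.4 units


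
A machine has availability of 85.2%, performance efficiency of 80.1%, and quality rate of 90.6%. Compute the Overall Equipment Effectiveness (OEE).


Formula: OEE = Availability * Performance * Quality / 10000
A * P = 85.2% * 80.1% / 100 = 68.25%
OEE = 68.25% * 90.6% / 100 = 61.8%

61.8%


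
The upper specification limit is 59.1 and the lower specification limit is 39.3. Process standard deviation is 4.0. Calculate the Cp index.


Cp = (59.1 - 39.3) / (6 * 4.0)

0.83


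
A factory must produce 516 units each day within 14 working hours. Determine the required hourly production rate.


Formula: Production Rate = Daily Demand / Available Hours
Rate = 516 units/day / 14 hours/day
Rate = 36.9 units/hour

36.9 units/hour


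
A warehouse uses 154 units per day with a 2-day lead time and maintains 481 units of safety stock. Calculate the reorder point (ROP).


Formula: ROP = (Daily Demand * Lead Time) + Safety Stock
Demand during lead time = 154 * 2 = 308 units
ROP = 308 + 481 = 789 units

789 units


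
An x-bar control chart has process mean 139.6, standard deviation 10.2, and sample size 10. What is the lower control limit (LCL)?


LCL = 139.6 - 3 * 10.2 / sqrt(10)

129.92


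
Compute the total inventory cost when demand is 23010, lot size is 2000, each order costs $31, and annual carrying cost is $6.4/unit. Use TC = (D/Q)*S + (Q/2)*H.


TC = 23010/2000 * 31 + 2000/2 * 6.4

$6756.66


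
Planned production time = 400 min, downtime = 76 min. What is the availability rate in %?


Formula: Availability = (Planned Time - Downtime) / Planned Time * 100
Uptime = 400 - 76 = 324 min
Availability = 324 / 400 * 100 = 81.0%

81.0%


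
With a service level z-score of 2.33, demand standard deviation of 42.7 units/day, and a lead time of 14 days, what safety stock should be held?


Formula: SS = z * sigma_d * sqrt(LT)
sqrt(LT) = sqrt(14) = 3.7417
SS = 2.33 * 42.7 * 3.7417
SS = 372.3 units

372.3 units


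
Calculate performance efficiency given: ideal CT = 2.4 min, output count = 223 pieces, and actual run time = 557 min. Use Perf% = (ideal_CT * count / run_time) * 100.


Formula: Performance = (Ideal CT * Total Count) / Run Time * 100
Ideal output time = 2.4 * 223 = 535.2 min
Performance = 535.2 / 557 * 100 = 96.1%

96.1%


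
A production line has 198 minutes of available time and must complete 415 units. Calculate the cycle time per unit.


Formula: CT = Available Time / Number of Units
CT = 198 min / 415 units
CT = 0.48 min/unit

0.48 min/unit


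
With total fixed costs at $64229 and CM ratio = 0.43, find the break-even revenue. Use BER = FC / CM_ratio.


Formula: BER = Fixed Costs / Contribution Margin Ratio
BER = $64229 / 0.43
BER = $149369.77 (to the nearest cent)

$149369.77


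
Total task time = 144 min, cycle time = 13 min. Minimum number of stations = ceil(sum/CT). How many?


Formula: N_min = ceil(Sum of Task Times / Cycle Time)
N_min = ceil(144 min / 13 min) = ceil(11.0769)
N_min = 12 stations

12


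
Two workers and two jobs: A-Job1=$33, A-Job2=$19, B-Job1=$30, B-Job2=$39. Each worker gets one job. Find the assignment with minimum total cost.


Option 1: A->1 + B->2 = $33 + $39 = $72
Option 2: A->2 + B->1 = $19 + $30 = $49
Min cost = min($72, $49) = $49

$49


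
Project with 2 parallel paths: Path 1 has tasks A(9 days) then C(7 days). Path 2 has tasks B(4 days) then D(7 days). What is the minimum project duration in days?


Path 1 = 9 + 7 = 16 days
Path 2 = 4 + 7 = 11 days
Duration = max(16, 11) = 16 days

16 days


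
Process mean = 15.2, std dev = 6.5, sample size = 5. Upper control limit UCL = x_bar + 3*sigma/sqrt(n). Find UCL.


UCL = 15.2 + 3 * 6.5 / sqrt(5)

23.92


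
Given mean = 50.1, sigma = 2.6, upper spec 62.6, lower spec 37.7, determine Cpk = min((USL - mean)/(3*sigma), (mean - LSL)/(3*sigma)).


Cpu = (62.6 - 50.1) / (3 * 2.6) = 1.6
Cpl = (50.1 - 37.7) / (3 * 2.6) = 1.59
Cpk = min(1.6, 1.59) = 1.59

1.59


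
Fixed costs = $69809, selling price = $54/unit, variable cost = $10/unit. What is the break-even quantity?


Formula: BEQ = Fixed Costs / (Price - Variable Cost)
Contribution margin = $54 - $10 = $44/unit
BEQ = ceil($69809 / $44/unit) = ceil(1586.57) = 1587 units

1587 units


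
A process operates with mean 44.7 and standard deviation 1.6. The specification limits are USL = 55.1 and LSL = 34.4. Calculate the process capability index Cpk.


Cpu = (55.1 - 44.7) / (3 * 1.6) = 2.17
Cpl = (44.7 - 34.4) / (3 * 1.6) = 2.15
Cpk = min(2.17, 2.15) = 2.15

2.15


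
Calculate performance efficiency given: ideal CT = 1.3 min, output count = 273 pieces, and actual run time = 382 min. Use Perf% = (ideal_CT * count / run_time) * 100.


Formula: Performance = (Ideal CT * Total Count) / Run Time * 100
Ideal output time = 1.3 * 273 = 354.9 min
Performance = 354.9 / 382 * 100 = 92.9%

92.9%


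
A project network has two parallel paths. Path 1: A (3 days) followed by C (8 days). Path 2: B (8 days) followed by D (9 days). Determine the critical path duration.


Path 1 = 3 + 8 = 11 days
Path 2 = 8 + 9 = 17 days
Duration = max(11, 17) = 17 days

17 days


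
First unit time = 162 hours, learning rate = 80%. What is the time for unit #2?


Formula: T_n = T_1 * (learning_rate)^(log2(n)) where learning_rate = rate/100
Doublings = log2(2) = 1
T_n = 162 * 0.8^1
T_n = 162 * 0.8 = 129.6 hours

129.6 hours


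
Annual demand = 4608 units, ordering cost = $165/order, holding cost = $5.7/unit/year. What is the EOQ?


Formula: EOQ = sqrt(2 * D * S / H)
Numerator: 2 * 4608 * 165 = 1520640
2DS/H = 1520640 / 5.7 = 266778.9
EOQ = sqrt(266778.9) = 516.5 units

516.5 units


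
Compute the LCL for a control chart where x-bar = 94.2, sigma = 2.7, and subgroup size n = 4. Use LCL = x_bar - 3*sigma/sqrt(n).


LCL = 94.2 - 3 * 2.7 / sqrt(4)

90.15


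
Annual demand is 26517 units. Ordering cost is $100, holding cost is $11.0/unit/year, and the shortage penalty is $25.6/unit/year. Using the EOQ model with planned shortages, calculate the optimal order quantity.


Formula: EOQ* = sqrt(2DS/H) * sqrt((H+P)/P)
Base EOQ = sqrt(2*26517*100/11.0) = 694.35 units
Correction = sqrt((11.0+25.6)/25.6) = 1.1957
EOQ* = 694.35 * 1.1957 = 830.2 units

830.2 units


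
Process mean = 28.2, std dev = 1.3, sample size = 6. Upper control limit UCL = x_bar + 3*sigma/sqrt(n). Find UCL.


UCL = 28.2 + 3 * 1.3 / sqrt(6)

29.79


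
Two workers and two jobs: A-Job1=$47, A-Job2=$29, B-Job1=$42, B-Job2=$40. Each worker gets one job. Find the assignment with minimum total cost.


Option 1: A->1 + B->2 = $47 + $40 = $87
Option 2: A->2 + B->1 = $29 + $42 = $71
Min cost = min($87, $71) = $71

$71


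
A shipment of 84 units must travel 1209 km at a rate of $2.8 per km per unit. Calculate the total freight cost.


TC = dist * cost * units = 1209 * 2.8 * 84 = $284356.80

$284356.80


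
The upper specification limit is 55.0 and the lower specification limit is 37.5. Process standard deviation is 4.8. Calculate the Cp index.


Cp = (55.0 - 37.5) / (6 * 4.8)

0.61


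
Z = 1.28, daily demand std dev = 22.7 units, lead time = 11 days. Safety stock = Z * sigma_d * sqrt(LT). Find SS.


Formula: SS = z * sigma_d * sqrt(LT)
sqrt(LT) = sqrt(11) = 3.3166
SS = 1.28 * 22.7 * 3.3166
SS = 96.4 units

96.4 units


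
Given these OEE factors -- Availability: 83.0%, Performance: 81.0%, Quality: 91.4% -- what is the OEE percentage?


Formula: OEE = Availability * Performance * Quality / 10000
A * P = 83.0% * 81.0% / 100 = 67.23%
OEE = 67.23% * 91.4% / 100 = 61.4%

61.4%


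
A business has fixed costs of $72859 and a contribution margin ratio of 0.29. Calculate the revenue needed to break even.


Formula: BER = Fixed Costs / Contribution Margin Ratio
BER = $72859 / 0.29
BER = $251237.93 (to the nearest cent)

$251237.93


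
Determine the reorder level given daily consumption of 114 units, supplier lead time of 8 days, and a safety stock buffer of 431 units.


Formula: ROP = (Daily Demand * Lead Time) + Safety Stock
Demand during lead time = 114 * 8 = 912 units
ROP = 912 + 431 = 1343 units

1343 units


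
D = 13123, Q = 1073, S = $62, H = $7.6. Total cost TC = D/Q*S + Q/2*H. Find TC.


TC = 13123/1073 * 62 + 1073/2 * 7.6

$4835.67


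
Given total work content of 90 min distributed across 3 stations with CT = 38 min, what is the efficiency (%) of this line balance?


Formula: Efficiency = Sum of Task Times / (N_stations * CT) * 100
Total station capacity = 3 stations * 38 min = 114 min
Efficiency = 90 / 114 * 100 = 78.9%

78.9%


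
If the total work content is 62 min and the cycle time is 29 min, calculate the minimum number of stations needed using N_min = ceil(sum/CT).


Formula: N_min = ceil(Sum of Task Times / Cycle Time)
N_min = ceil(62 min / 29 min) = ceil(2.1379)
N_min = 3 stations

3


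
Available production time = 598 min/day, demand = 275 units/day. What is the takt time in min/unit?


Formula: Takt Time = Available Production Time / Customer Demand
Takt = 598 min/day / 275 units/day
Takt = 2.17 min/unit

2.17 min/unit


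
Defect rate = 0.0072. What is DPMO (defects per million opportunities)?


DPMO = defect_rate * 1000000 = 0.0072 * 1000000

7200


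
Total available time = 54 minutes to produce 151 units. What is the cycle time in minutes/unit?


Formula: CT = Available Time / Number of Units
CT = 54 min / 151 units
CT = 0.36 min/unit

0.36 min/unit


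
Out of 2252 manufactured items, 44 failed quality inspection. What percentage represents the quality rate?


Formula: Quality Rate = Good Pieces / Total Pieces * 100
Good pieces = 2252 - 44 = 2208
QR = 2208 / 2252 * 100 = 98.0%

98.0%


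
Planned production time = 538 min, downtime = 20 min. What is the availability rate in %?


Formula: Availability = (Planned Time - Downtime) / Planned Time * 100
Uptime = 538 - 20 = 518 min
Availability = 518 / 538 * 100 = 96.3%

96.3%


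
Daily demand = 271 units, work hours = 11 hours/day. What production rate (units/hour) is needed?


Formula: Production Rate = Daily Demand / Available Hours
Rate = 271 units/day / 11 hours/day
Rate = 24.6 units/hour

24.6 units/hour


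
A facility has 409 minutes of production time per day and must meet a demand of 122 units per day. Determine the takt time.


Formula: Takt Time = Available Production Time / Customer Demand
Takt = 409 min/day / 122 units/day
Takt = 3.35 min/unit

3.35 min/unit


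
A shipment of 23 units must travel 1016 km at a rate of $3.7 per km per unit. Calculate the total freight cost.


TC = dist * cost * units = 1016 * 3.7 * 23 = $86461.60

$86461.60


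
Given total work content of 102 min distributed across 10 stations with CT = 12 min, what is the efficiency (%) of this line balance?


Formula: Efficiency = Sum of Task Times / (N_stations * CT) * 100
Total station capacity = 10 stations * 12 min = 120 min
Efficiency = 102 / 120 * 100 = 85.0%

85.0%


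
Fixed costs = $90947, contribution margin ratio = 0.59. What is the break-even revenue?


Formula: BER = Fixed Costs / Contribution Margin Ratio
BER = $90947 / 0.59
BER = $154147.46 (to the nearest cent)

$154147.46


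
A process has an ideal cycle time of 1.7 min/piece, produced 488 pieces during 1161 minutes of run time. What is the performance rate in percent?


Formula: Performance = (Ideal CT * Total Count) / Run Time * 100
Ideal output time = 1.7 * 488 = 829.6 min
Performance = 829.6 / 1161 * 100 = 71.5%

71.5%


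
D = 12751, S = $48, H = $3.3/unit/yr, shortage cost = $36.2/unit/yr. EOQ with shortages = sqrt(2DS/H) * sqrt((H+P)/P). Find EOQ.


Formula: EOQ* = sqrt(2DS/H) * sqrt((H+P)/P)
Base EOQ = sqrt(2*12751*48/3.3) = 609.05 units
Correction = sqrt((3.3+36.2)/36.2) = 1.04459
EOQ* = 609.05 * 1.04459 = 636.2 units

636.2 units


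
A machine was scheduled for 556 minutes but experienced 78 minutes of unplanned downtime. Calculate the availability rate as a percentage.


Formula: Availability = (Planned Time - Downtime) / Planned Time * 100
Uptime = 556 - 78 = 478 min
Availability = 478 / 556 * 100 = 86.0%

86.0%


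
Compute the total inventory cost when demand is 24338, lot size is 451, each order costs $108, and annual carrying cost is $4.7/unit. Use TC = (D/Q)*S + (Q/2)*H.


TC = 24338/451 * 108 + 451/2 * 4.7

$6888.02


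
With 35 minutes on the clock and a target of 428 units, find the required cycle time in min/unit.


Formula: CT = Available Time / Number of Units
CT = 35 min / 428 units
CT = 0.08 min/unit

0.08 min/unit


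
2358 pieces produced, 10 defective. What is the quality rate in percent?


Formula: Quality Rate = Good Pieces / Total Pieces * 100
Good pieces = 2358 - 10 = 2348
QR = 2348 / 2358 * 100 = 99.6%

99.6%


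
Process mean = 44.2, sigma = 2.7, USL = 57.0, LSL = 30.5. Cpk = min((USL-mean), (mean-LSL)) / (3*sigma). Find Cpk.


Cpu = (57.0 - 44.2) / (3 * 2.7) = 1.58
Cpl = (44.2 - 30.5) / (3 * 2.7) = 1.69
Cpk = min(1.58, 1.69) = 1.58

1.58


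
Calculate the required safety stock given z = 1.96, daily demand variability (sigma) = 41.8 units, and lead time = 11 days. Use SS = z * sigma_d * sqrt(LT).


Formula: SS = z * sigma_d * sqrt(LT)
sqrt(LT) = sqrt(11) = 3.3166
SS = 1.96 * 41.8 * 3.3166
SS = 271.7 units

271.7 units


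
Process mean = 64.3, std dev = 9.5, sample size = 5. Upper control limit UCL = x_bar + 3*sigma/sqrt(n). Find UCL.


UCL = 64.3 + 3 * 9.5 / sqrt(5)

77.05


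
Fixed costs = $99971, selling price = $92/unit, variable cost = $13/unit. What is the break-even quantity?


Formula: BEQ = Fixed Costs / (Price - Variable Cost)
Contribution margin = $92 - $13 = $79/unit
BEQ = ceil($99971 / $79/unit) = ceil(1265.46) = 1266 units

1266 units


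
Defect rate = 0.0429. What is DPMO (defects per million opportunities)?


DPMO = defect_rate * 1000000 = 0.0429 * 1000000

42900


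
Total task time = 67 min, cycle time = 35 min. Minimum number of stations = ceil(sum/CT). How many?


Formula: N_min = ceil(Sum of Task Times / Cycle Time)
N_min = ceil(67 min / 35 min) = ceil(1.9143)
N_min = 2 stations

2


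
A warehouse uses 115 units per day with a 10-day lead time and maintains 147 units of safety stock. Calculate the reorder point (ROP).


Formula: ROP = (Daily Demand * Lead Time) + Safety Stock
Demand during lead time = 115 * 10 = 1150 units
ROP = 1150 + 147 = 1297 units

1297 units


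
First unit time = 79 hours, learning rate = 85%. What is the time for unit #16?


Formula: T_n = T_1 * (learning_rate)^(log2(n)) where learning_rate = rate/100
Doublings = log2(16) = 4
T_n = 79 * 0.85^4
T_n = 79 * 0.522 = 41.2 hours

41.2 hours


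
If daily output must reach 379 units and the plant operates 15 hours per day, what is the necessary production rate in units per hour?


Formula: Production Rate = Daily Demand / Available Hours
Rate = 379 units/day / 15 hours/day
Rate = 25.3 units/hour

25.3 units/hour


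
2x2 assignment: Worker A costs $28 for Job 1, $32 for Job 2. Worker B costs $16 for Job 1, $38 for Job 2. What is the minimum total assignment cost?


Option 1: A->1 + B->2 = $28 + $38 = $66
Option 2: A->2 + B->1 = $32 + $16 = $48
Min cost = min($66, $48) = $48

$48


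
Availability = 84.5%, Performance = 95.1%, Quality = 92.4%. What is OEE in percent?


Formula: OEE = Availability * Performance * Quality / 10000
A * P = 84.5% * 95.1% / 100 = 80.36%
OEE = 80.36% * 92.4% / 100 = 74.3%

74.3%


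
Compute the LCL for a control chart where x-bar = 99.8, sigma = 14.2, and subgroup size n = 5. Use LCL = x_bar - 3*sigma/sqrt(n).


LCL = 99.8 - 3 * 14.2 / sqrt(5)

80.75


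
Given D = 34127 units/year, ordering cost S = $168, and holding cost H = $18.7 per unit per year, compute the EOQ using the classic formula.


Formula: EOQ = sqrt(2 * D * S / H)
Numerator: 2 * 34127 * 168 = 11466672
2DS/H = 11466672 / 18.7 = 613191.0
EOQ = sqrt(613191.0) = 783.1 units

783.1 units


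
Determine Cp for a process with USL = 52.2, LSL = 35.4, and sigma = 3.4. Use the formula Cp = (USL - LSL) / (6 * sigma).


Cp = (52.2 - 35.4) / (6 * 3.4)

0.82


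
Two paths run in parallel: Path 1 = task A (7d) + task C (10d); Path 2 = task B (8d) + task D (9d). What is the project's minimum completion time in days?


Path 1 = 7 + 10 = 17 days
Path 2 = 8 + 9 = 17 days
Duration = max(17, 17) = 17 days

17 days


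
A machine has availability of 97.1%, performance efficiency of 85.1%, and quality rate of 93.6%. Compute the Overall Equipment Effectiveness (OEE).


Formula: OEE = Availability * Performance * Quality / 10000
A * P = 97.1% * 85.1% / 100 = 82.63%
OEE = 82.63% * 93.6% / 100 = 77.3%

77.3%


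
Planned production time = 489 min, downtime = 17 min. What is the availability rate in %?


Formula: Availability = (Planned Time - Downtime) / Planned Time * 100
Uptime = 489 - 17 = 472 min
Availability = 472 / 489 * 100 = 96.5%

96.5%


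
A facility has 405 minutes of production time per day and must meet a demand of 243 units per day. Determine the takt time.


Formula: Takt Time = Available Production Time / Customer Demand
Takt = 405 min/day / 243 units/day
Takt = 1.67 min/unit

1.67 min/unit


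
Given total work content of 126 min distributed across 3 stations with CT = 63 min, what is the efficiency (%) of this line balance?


Formula: Efficiency = Sum of Task Times / (N_stations * CT) * 100
Total station capacity = 3 stations * 63 min = 189 min
Efficiency = 126 / 189 * 100 = 66.7%

66.7%


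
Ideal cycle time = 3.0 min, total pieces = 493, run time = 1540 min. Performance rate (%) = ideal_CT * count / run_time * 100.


Formula: Performance = (Ideal CT * Total Count) / Run Time * 100
Ideal output time = 3.0 * 493 = 1479.0 min
Performance = 1479.0 / 1540 * 100 = 96.0%

96.0%


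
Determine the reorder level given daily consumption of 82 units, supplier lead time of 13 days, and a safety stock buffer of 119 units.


Formula: ROP = (Daily Demand * Lead Time) + Safety Stock
Demand during lead time = 82 * 13 = 1066 units
ROP = 1066 + 119 = 1185 units

1185 units


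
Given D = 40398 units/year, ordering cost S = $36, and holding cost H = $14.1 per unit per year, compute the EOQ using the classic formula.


Formula: EOQ = sqrt(2 * D * S / H)
Numerator: 2 * 40398 * 36 = 2908656
2DS/H = 2908656 / 14.1 = 206287.7
EOQ = sqrt(206287.7) = 454.2 units

454.2 units


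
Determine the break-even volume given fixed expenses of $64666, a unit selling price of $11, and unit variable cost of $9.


Formula: BEQ = Fixed Costs / (Price - Variable Cost)
Contribution margin = $11 - $9 = $2/unit
BEQ = ceil($64666 / $2/unit) = ceil(32333.0) = 32333 units

32333 units


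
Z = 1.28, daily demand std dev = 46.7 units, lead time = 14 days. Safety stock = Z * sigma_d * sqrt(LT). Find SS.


Formula: SS = z * sigma_d * sqrt(LT)
sqrt(LT) = sqrt(14) = 3.7417
SS = 1.28 * 46.7 * 3.7417
SS = 223.7 units

223.7 units


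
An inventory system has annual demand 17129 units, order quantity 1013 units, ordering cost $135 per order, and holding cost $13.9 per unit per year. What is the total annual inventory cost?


TC = 17129/1013 * 135 + 1013/2 * 13.9

$9323.09


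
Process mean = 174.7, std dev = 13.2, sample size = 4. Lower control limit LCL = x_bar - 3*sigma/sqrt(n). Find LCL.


LCL = 174.7 - 3 * 13.2 / sqrt(4)

154.9


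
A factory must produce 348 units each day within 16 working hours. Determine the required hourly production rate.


Formula: Production Rate = Daily Demand / Available Hours
Rate = 348 units/day / 16 hours/day
Rate = 21.8 units/hour

21.8 units/hour
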